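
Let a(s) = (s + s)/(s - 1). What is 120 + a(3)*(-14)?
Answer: 78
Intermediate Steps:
a(s) = 2*s/(-1 + s) (a(s) = (2*s)/(-1 + s) = 2*s/(-1 + s))
120 + a(3)*(-14) = 120 + (2*3/(-1 + 3))*(-14) = 120 + (2*3/2)*(-14) = 120 + (2*3*(½))*(-14) = 120 + 3*(-14) = 120 - 42 = 78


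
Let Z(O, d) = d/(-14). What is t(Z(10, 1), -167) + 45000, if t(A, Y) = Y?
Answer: 44833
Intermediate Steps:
Z(O, d) = -d/14 (Z(O, d) = d*(-1/14) = -d/14)
t(Z(10, 1), -167) + 45000 = -167 + 45000 = 44833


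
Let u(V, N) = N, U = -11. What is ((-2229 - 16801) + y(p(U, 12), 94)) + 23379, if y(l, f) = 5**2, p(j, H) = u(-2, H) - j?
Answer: 4374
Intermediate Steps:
p(j, H) = H - j
y(l, f) = 25
((-2229 - 16801) + y(p(U, 12), 94)) + 23379 = ((-2229 - 16801) + 25) + 23379 = (-19030 + 25) + 23379 = -19005 + 23379 = 4374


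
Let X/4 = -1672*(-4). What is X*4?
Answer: 107008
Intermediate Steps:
X = 26752 (X = 4*(-1672*(-4)) = 4*6688 = 26752)
X*4 = 26752*4 = 107008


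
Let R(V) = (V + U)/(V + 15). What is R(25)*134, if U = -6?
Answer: 1273/20 ≈ 63.650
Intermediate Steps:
R(V) = (-6 + V)/(15 + V) (R(V) = (V - 6)/(V + 15) = (-6 + V)/(15 + V))
R(25)*134 = ((-6 + 25)/(15 + 25))*134 = (19/40)*134 = 1273/20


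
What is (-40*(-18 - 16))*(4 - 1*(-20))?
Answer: 32640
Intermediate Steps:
(-40*(-18 - 16))*(4 - 1*(-20)) = (-40*(-34))*(4 + 20) = 1360*24 = 32640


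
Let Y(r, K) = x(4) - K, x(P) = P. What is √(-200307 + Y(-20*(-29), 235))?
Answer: 3*I*√22282 ≈ 447.81*I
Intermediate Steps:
Y(r, K) = 4 - K
√(-200307 + Y(-20*(-29), 235)) = √(-200307 + (4 - 1*235)) = √(-200307 + (4 - 235)) = √(-200307 - 231) = √(-200538) = 3*I*√22282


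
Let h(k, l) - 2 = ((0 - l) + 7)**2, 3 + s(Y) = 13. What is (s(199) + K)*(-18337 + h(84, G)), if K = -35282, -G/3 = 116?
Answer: -3798441680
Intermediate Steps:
s(Y) = 10 (s(Y) = -3 + 13 = 10)
G = -348 (G = -3*116 = -348)
h(k, l) = 2 + (7 - l)**2 (h(k, l) = 2 + ((0 - l) + 7)**2 = 2 + (-l + 7)**2 = 2 + (7 - l)**2)
(s(199) + K)*(-18337 + h(84, G)) = (10 - 35282)*(-18337 + (2 + (-7 - 348)**2)) = -35272*(-18337 + (2 + (-355)**2)) = -35272*(-18337 + (2 + 126025)) = -35272*(-18337 + 126027) = -35272*107690 = -3798441680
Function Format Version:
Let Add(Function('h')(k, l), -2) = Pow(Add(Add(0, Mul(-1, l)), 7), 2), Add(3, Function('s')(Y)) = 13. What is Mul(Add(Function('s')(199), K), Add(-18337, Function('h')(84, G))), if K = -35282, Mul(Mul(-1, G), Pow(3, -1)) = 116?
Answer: -3798441680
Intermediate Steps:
Function('s')(Y) = 10 (Function('s')(Y) = Add(-3, 13) = 10)
G = -348 (G = Mul(-3, 116) = -348)
Function('h')(k, l) = Add(2, Pow(Add(7, Mul(-1, l)), 2)) (Function('h')(k, l) = Add(2, Pow(Add(Add(0, Mul(-1, l)), 7), 2)) = Add(2, Pow(Add(Mul(-1, l), 7), 2)) = Add(2, Pow(Add(7, Mul(-1, l)), 2)))
Mul(Add(Function('s')(199), K), Add(-18337, Function('h')(84, G))) = Mul(Add(10, -35282), Add(-18337, Add(2, Pow(Add(-7, -348), 2)))) = Mul(-35272, Add(-18337, Add(2, Pow(-355, 2)))) = Mul(-35272, Add(-18337, Add(2, 126025))) = Mul(-35272, Add(-18337, 126027)) = Mul(-35272, 107690) = -3798441680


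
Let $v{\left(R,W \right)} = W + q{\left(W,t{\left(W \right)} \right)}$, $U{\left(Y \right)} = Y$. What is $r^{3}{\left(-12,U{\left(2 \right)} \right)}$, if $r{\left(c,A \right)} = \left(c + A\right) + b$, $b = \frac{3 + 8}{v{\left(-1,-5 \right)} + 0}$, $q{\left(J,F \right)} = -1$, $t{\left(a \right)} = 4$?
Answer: $- \frac{357911}{216} \approx -1657.0$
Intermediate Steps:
$v{\left(R,W \right)} = -1 + W$ ($v{\left(R,W \right)} = W - 1 = -1 + W$)
$b = - \frac{11}{6}$ ($b = \frac{3 + 8}{\left(-1 - 5\right) + 0} = \frac{11}{-6 + 0} = \frac{11}{-6} = 11 \left(- \frac{1}{6}\right) = - \frac{11}{6} \approx -1.8333$)
$r{\left(c,A \right)} = - \frac{11}{6} + A + c$ ($r{\left(c,A \right)} = \left(c + A\right) - \frac{11}{6} = \left(A + c\right) - \frac{11}{6} = - \frac{11}{6} + A + c$)
$r^{3}{\left(-12,U{\left(2 \right)} \right)} = \left(- \frac{11}{6} + 2 - 12\right)^{3} = \left(- \frac{71}{6}\right)^{3} = - \frac{357911}{216}$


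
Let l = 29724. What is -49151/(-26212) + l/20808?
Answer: 75077479/22725804 ≈ 3.3036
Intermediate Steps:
-49151/(-26212) + l/20808 = -49151/(-26212) + 29724/20808 = -49151*(-1/26212) + 29724*(1/20808) = 49151/26212 + 2477/1734 = 75077479/22725804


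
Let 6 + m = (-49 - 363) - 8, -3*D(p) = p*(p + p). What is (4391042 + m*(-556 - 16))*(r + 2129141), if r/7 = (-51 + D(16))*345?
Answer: 7386881328624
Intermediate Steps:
D(p) = -2*p²/3 (D(p) = -p*(p + p)/3 = -p*2*p/3 = -2*p²/3)
m = -426 (m = -6 + ((-49 - 363) - 8) = -6 + (-412 - 8) = -6 - 420 = -426)
r = -535325 (r = 7*((-51 - ⅔*16²)*345) = 7*((-51 - ⅔*256)*345) = 7*((-51 - 512/3)*345) = 7*(-665/3*345) = 7*(-76475) = -535325)
(4391042 + m*(-556 - 16))*(r + 2129141) = (4391042 - 426*(-556 - 16))*(-535325 + 2129141) = (4391042 - 426*(-572))*1593816 = (4391042 + 243672)*1593816 = 4634714*1593816 = 7386881328624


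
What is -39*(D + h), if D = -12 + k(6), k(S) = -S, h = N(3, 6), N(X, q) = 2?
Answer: 624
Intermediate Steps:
h = 2
D = -18 (D = -12 - 1*6 = -12 - 6 = -18)
-39*(D + h) = -39*(-18 + 2) = -39*(-16) = 624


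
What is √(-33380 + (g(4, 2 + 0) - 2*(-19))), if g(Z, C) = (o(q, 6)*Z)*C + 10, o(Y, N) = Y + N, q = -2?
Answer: 30*I*√37 ≈ 182.48*I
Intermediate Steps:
o(Y, N) = N + Y
g(Z, C) = 10 + 4*C*Z (g(Z, C) = ((6 - 2)*Z)*C + 10 = (4*Z)*C + 10 = 4*C*Z + 10 = 10 + 4*C*Z)
√(-33380 + (g(4, 2 + 0) - 2*(-19))) = √(-33380 + ((10 + 4*(2 + 0)*4) - 2*(-19))) = √(-33380 + ((10 + 4*2*4) + 38)) = √(-33380 + ((10 + 32) + 38)) = √(-33380 + (42 + 38)) = √(-33380 + 80) = √(-33300) = 30*I*√37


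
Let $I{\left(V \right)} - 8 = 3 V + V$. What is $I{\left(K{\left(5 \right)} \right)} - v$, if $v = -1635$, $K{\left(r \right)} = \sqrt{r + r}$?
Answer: $1643 + 4 \sqrt{10} \approx 1655.6$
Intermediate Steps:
$K{\left(r \right)} = \sqrt{2} \sqrt{r}$ ($K{\left(r \right)} = \sqrt{2 r} = \sqrt{2} \sqrt{r}$)
$I{\left(V \right)} = 8 + 4 V$ ($I{\left(V \right)} = 8 + \left(3 V + V\right) = 8 + 4 V$)
$I{\left(K{\left(5 \right)} \right)} - v = \left(8 + 4 \sqrt{2} \sqrt{5}\right) - -1635 = \left(8 + 4 \sqrt{10}\right) + 1635 = 1643 + 4 \sqrt{10}$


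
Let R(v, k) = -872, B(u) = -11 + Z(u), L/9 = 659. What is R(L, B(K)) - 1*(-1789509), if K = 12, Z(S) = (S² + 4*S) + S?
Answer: 1788637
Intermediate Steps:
L = 5931 (L = 9*659 = 5931)
Z(S) = S² + 5*S
B(u) = -11 + u*(5 + u)
R(L, B(K)) - 1*(-1789509) = -872 - 1*(-1789509) = -872 + 1789509 = 1788637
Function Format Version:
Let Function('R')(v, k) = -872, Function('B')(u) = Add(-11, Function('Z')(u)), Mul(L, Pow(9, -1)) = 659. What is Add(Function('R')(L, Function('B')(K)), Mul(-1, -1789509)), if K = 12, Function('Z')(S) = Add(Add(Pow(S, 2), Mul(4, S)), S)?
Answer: 1788637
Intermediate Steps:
L = 5931 (L = Mul(9, 659) = 5931)
Function('Z')(S) = Add(Pow(S, 2), Mul(5, S))
Function('B')(u) = Add(-11, Mul(u, Add(5, u)))
Add(Function('R')(L, Function('B')(K)), Mul(-1, -1789509)) = Add(-872, Mul(-1, -1789509)) = Add(-872, 1789509) = 1788637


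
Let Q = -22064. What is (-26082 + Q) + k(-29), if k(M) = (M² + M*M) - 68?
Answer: -46532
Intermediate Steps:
k(M) = -68 + 2*M² (k(M) = (M² + M²) - 68 = 2*M² - 68 = -68 + 2*M²)
(-26082 + Q) + k(-29) = (-26082 - 22064) + (-68 + 2*(-29)²) = -48146 + (-68 + 2*841) = -48146 + (-68 + 1682) = -48146 + 1614 = -46532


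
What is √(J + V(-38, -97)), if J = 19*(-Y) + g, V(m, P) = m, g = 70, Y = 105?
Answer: I*√1963 ≈ 44.306*I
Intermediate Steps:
J = -1925 (J = 19*(-1*105) + 70 = 19*(-105) + 70 = -1995 + 70 = -1925)
√(J + V(-38, -97)) = √(-1925 - 38) = √(-1963) = I*√1963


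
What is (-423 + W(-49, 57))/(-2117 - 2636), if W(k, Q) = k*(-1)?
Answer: 374/4753 ≈ 0.078687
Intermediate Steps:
W(k, Q) = -k
(-423 + W(-49, 57))/(-2117 - 2636) = (-423 - 1*(-49))/(-2117 - 2636) = (-423 + 49)/(-4753) = -374*(-1/4753) = 374/4753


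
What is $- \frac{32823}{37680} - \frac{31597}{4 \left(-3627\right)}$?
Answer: $\frac{59531573}{45555120} \approx 1.3068$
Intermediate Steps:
$- \frac{32823}{37680} - \frac{31597}{4 \left(-3627\right)} = \left(-32823\right) \frac{1}{37680} - \frac{31597}{-14508} = - \frac{10941}{12560} - - \frac{31597}{14508} = - \frac{10941}{12560} + \frac{31597}{14508} = \frac{59531573}{45555120}$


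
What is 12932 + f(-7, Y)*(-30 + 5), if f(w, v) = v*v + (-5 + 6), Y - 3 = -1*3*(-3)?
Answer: 9307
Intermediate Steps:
Y = 12 (Y = 3 - 1*3*(-3) = 3 - 3*(-3) = 3 + 9 = 12)
f(w, v) = 1 + v² (f(w, v) = v² + 1 = 1 + v²)
12932 + f(-7, Y)*(-30 + 5) = 12932 + (1 + 12²)*(-30 + 5) = 12932 + (1 + 144)*(-25) = 12932 + 145*(-25) = 12932 - 3625 = 9307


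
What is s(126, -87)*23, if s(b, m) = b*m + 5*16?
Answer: -250286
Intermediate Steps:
s(b, m) = 80 + b*m (s(b, m) = b*m + 80 = 80 + b*m)
s(126, -87)*23 = (80 + 126*(-87))*23 = (80 - 10962)*23 = -10882*23 = -250286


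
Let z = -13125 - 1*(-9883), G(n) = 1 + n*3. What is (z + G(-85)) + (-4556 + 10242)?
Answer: 2190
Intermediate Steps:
G(n) = 1 + 3*n
z = -3242 (z = -13125 + 9883 = -3242)
(z + G(-85)) + (-4556 + 10242) = (-3242 + (1 + 3*(-85))) + (-4556 + 10242) = (-3242 + (1 - 255)) + 5686 = (-3242 - 254) + 5686 = -3496 + 5686 = 2190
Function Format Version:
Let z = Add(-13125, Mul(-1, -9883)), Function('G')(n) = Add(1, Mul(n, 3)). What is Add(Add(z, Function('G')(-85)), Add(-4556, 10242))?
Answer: 2190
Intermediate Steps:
Function('G')(n) = Add(1, Mul(3, n))
z = -3242 (z = Add(-13125, 9883) = -3242)
Add(Add(z, Function('G')(-85)), Add(-4556, 10242)) = Add(Add(-3242, Add(1, Mul(3, -85))), Add(-4556, 10242)) = Add(Add(-3242, Add(1, -255)), 5686) = Add(Add(-3242, -254), 5686) = Add(-3496, 5686) = 2190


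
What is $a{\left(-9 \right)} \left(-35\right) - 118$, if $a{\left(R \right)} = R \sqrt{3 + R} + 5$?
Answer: $-293 + 315 i \sqrt{6} \approx -293.0 + 771.59 i$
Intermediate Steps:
$a{\left(R \right)} = 5 + R \sqrt{3 + R}$
$a{\left(-9 \right)} \left(-35\right) - 118 = \left(5 - 9 \sqrt{3 - 9}\right) \left(-35\right) - 118 = \left(5 - 9 \sqrt{-6}\right) \left(-35\right) - 118 = \left(5 - 9 i \sqrt{6}\right) \left(-35\right) - 118 = \left(-175 + 315 i \sqrt{6}\right) - 118 = -293 + 315 i \sqrt{6}$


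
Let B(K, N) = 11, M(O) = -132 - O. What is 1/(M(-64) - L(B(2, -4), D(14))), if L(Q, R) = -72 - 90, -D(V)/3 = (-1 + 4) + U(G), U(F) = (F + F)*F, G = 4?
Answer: 1/94 ≈ 0.010638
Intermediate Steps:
U(F) = 2*F² (U(F) = (2*F)*F = 2*F²)
D(V) = -105 (D(V) = -3*((-1 + 4) + 2*4²) = -3*(3 + 2*16) = -3*(3 + 32) = -3*35 = -105)
L(Q, R) = -162
1/(M(-64) - L(B(2, -4), D(14))) = 1/((-132 - 1*(-64)) - 1*(-162)) = 1/((-132 + 64) + 162) = 1/(-68 + 162) = 1/94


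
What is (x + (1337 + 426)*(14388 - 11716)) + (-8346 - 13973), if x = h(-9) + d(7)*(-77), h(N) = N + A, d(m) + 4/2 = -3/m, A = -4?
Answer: 4688591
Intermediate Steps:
d(m) = -2 - 3/m
h(N) = -4 + N (h(N) = N - 4 = -4 + N)
x = 174 (x = (-4 - 9) + (-2 - 3/7)*(-77) = -13 + (-2 - 3*⅐)*(-77) = -13 + (-2 - 3/7)*(-77) = -13 - 17/7*(-77) = -13 + 187 = 174)
(x + (1337 + 426)*(14388 - 11716)) + (-8346 - 13973) = (174 + (1337 + 426)*(14388 - 11716)) + (-8346 - 13973) = (174 + 1763*2672) - 22319 = (174 + 4710736) - 22319 = 4710910 - 22319 = 4688591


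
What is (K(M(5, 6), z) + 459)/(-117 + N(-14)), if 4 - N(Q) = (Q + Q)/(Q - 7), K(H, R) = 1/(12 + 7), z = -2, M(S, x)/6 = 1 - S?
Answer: -534/133 ≈ -4.0150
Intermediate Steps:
M(S, x) = 6 - 6*S (M(S, x) = 6*(1 - S) = 6 - 6*S)
K(H, R) = 1/19
N(Q) = 4 - 2*Q/(-7 + Q) (N(Q) = 4 - (Q + Q)/(Q - 7) = 4 - 2*Q/(-7 + Q))
(K(M(5, 6), z) + 459)/(-117 + N(-14)) = (1/19 + 459)/(-117 + 2*(-14 - 14)/(-7 - 14)) = 8722/(19*(-117 + 2*(-28)/(-21))) = 8722/(19*(-117 + 2*(-1/21)*(-28))) = 8722/(19*(-117 + 8/3)) = 8722/(19*(-343/3)) = (8722/19)*(-3/343) = -534/133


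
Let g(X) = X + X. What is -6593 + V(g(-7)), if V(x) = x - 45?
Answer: -6652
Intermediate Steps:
g(X) = 2*X
V(x) = -45 + x
-6593 + V(g(-7)) = -6593 + (-45 + 2*(-7)) = -6593 + (-45 - 14) = -6593 - 59 = -6652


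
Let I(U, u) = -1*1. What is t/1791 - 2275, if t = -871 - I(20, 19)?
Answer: -1358465/597 ≈ -2275.5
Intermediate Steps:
I(U, u) = -1
t = -870 (t = -871 - 1*(-1) = -871 + 1 = -870)
t/1791 - 2275 = -870/1791 - 2275 = -870*1/1791 - 2275 = -290/597 - 2275 = -1358465/597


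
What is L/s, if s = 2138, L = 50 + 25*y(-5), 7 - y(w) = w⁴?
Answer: -7700/1069 ≈ -7.2030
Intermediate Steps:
y(w) = 7 - w⁴
L = -15400 (L = 50 + 25*(7 - 1*(-5)⁴) = 50 + 25*(7 - 1*625) = 50 + 25*(7 - 625) = 50 + 25*(-618) = 50 - 15450 = -15400)
L/s = -15400/2138 = -15400*1/2138 = -7700/1069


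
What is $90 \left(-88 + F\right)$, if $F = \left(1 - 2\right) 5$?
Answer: $-8370$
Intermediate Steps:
$F = -5$ ($F = \left(-1\right) 5 = -5$)
$90 \left(-88 + F\right) = 90 \left(-88 - 5\right) = 90 \left(-93\right) = -8370$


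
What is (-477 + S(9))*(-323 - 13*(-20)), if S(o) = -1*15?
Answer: 30996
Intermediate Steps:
S(o) = -15
(-477 + S(9))*(-323 - 13*(-20)) = (-477 - 15)*(-323 - 13*(-20)) = -492*(-323 + 260) = -492*(-63) = 30996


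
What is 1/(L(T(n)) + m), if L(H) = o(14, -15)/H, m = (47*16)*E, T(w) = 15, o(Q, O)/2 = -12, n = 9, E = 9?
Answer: 5/33832 ≈ 0.00014779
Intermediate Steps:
o(Q, O) = -24 (o(Q, O) = 2*(-12) = -24)
m = 6768 (m = (47*16)*9 = 752*9 = 6768)
L(H) = -24/H
1/(L(T(n)) + m) = 1/(-24/15 + 6768) = 1/(-24*1/15 + 6768) = 1/(-8/5 + 6768) = 1/(33832/5) = 5/33832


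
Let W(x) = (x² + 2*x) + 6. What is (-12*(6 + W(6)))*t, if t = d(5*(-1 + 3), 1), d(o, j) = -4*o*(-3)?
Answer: -86400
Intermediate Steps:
W(x) = 6 + x² + 2*x
d(o, j) = 12*o
t = 120 (t = 12*(5*(-1 + 3)) = 12*(5*2) = 12*10 = 120)
(-12*(6 + W(6)))*t = -12*(6 + (6 + 6² + 2*6))*120 = -12*(6 + (6 + 36 + 12))*120 = -12*(6 + 54)*120 = -720*120 = -86400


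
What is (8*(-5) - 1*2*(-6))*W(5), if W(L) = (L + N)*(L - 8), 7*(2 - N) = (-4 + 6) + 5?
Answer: 504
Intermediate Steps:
N = 1 (N = 2 - ((-4 + 6) + 5)/7 = 2 - (2 + 5)/7 = 2 - 1/7*7 = 2 - 1 = 1)
W(L) = (1 + L)*(-8 + L) (W(L) = (L + 1)*(L - 8) = (1 + L)*(-8 + L))
(8*(-5) - 1*2*(-6))*W(5) = (8*(-5) - 1*2*(-6))*(-8 + 5**2 - 7*5) = (-40 - 2*(-6))*(-8 + 25 - 35) = (-40 + 12)*(-18) = -28*(-18) = 504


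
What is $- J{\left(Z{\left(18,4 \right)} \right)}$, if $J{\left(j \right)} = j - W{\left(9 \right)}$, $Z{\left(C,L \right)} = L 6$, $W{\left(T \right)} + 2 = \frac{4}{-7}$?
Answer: $- \frac{186}{7} \approx -26.571$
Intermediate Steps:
$W{\left(T \right)} = - \frac{18}{7}$ ($W{\left(T \right)} = -2 + \frac{4}{-7} = -2 + 4 \left(- \frac{1}{7}\right) = -2 - \frac{4}{7} = - \frac{18}{7}$)
$Z{\left(C,L \right)} = 6 L$
$J{\left(j \right)} = \frac{18}{7} + j$ ($J{\left(j \right)} = j - - \frac{18}{7} = j + \frac{18}{7} = \frac{18}{7} + j$)
$- J{\left(Z{\left(18,4 \right)} \right)} = - (\frac{18}{7} + 6 \cdot 4) = - (\frac{18}{7} + 24) = \left(-1\right) \frac{186}{7} = - \frac{186}{7}$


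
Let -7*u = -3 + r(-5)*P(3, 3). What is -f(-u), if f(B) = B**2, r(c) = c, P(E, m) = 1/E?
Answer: -4/9 ≈ -0.44444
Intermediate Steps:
u = 2/3 (u = -(-3 - 5/3)/7 = -1/7*(-14/3) = 2/3 ≈ 0.66667)
-f(-u) = -(-1*2/3)**2 = -(-2/3)**2 = -1*4/9 = -4/9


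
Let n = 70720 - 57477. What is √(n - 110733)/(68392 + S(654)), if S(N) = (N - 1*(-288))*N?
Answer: I*√97490/684460 ≈ 0.00045618*I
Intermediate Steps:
n = 13243
S(N) = N*(288 + N) (S(N) = (N + 288)*N = (288 + N)*N = N*(288 + N))
√(n - 110733)/(68392 + S(654)) = √(13243 - 110733)/(68392 + 654*(288 + 654)) = √(-97490)/(68392 + 654*942) = (I*√97490)/(68392 + 616068) = (I*√97490)/684460 = (I*√97490)*(1/684460) = I*√97490/684460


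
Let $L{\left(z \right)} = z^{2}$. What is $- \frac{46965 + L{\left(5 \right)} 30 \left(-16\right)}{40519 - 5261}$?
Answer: $- \frac{34965}{35258} \approx -0.99169$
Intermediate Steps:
$- \frac{46965 + L{\left(5 \right)} 30 \left(-16\right)}{40519 - 5261} = - \frac{46965 + 5^{2} \cdot 30 \left(-16\right)}{40519 - 5261} = - \frac{46965 + 25 \cdot 30 \left(-16\right)}{35258} = - \frac{46965 + 750 \left(-16\right)}{35258} = - \frac{46965 - 12000}{35258} = - \frac{34965}{35258}$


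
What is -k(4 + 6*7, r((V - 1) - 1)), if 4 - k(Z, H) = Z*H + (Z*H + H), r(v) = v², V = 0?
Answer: 368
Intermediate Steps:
k(Z, H) = 4 - H - 2*H*Z (k(Z, H) = 4 - (Z*H + (Z*H + H)) = 4 - (H*Z + (H*Z + H)) = 4 - (H*Z + (H + H*Z)) = 4 - (H + 2*H*Z) = 4 + (-H - 2*H*Z) = 4 - H - 2*H*Z)
-k(4 + 6*7, r((V - 1) - 1)) = -(4 - ((0 - 1) - 1)² - 2*((0 - 1) - 1)²*(4 + 6*7)) = -(4 - (-1 - 1)² - 2*(-1 - 1)²*(4 + 42)) = -(4 - 1*(-2)² - 2*(-2)²*46) = -(4 - 1*4 - 2*4*46) = -(4 - 4 - 368) = -1*(-368) = 368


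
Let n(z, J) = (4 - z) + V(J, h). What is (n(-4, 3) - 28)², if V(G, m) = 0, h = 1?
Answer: 400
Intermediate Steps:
n(z, J) = 4 - z (n(z, J) = (4 - z) + 0 = 4 - z)
(n(-4, 3) - 28)² = ((4 - 1*(-4)) - 28)² = ((4 + 4) - 28)² = (8 - 28)² = (-20)² = 400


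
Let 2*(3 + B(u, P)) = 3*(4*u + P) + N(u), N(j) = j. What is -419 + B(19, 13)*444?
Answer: 61741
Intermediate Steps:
B(u, P) = -3 + 3*P/2 + 13*u/2 (B(u, P) = -3 + (3*(4*u + P) + u)/2 = -3 + (3*(P + 4*u) + u)/2 = -3 + ((3*P + 12*u) + u)/2 = -3 + (3*P + 13*u)/2 = -3 + (3*P/2 + 13*u/2) = -3 + 3*P/2 + 13*u/2)
-419 + B(19, 13)*444 = -419 + (-3 + (3/2)*13 + (13/2)*19)*444 = -419 + (-3 + 39/2 + 247/2)*444 = -419 + 140*444 = -419 + 62160 = 61741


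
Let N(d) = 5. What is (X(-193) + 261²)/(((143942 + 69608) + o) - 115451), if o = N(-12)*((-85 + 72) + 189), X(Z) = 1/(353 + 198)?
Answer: 37534672/54537429 ≈ 0.68824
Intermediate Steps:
X(Z) = 1/551
o = 880 (o = 5*((-85 + 72) + 189) = 5*(-13 + 189) = 5*176 = 880)
(X(-193) + 261²)/(((143942 + 69608) + o) - 115451) = (1/551 + 261²)/(((143942 + 69608) + 880) - 115451) = (1/551 + 68121)/((213550 + 880) - 115451) = 37534672/(551*(214430 - 115451)) = (37534672/551)/98979 = (37534672/551)*(1/98979) = 37534672/54537429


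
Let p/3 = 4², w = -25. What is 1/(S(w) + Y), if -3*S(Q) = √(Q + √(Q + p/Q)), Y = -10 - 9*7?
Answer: -15/(1095 + √5*√(-125 + I*√673)) ≈ -0.013659 + 0.00031277*I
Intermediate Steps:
p = 48 (p = 3*4² = 3*16 = 48)
Y = -73 (Y = -10 - 63 = -73)
S(Q) = -√(Q + √(Q + 48/Q))/3
1/(S(w) + Y) = 1/(-√(-25 + √(-25 + 48/(-25)))/3 - 73) = 1/(-√(-25 + √(-25 + 48*(-1/25)))/3 - 73) = 1/(-√(-25 + √(-25 - 48/25))/3 - 73) = 1/(-√(-25 + √(-673/25))/3 - 73) = 1/(-√(-25 + I*√673/5)/3 - 73) = 1/(-73 - √(-25 + I*√673/5)/3)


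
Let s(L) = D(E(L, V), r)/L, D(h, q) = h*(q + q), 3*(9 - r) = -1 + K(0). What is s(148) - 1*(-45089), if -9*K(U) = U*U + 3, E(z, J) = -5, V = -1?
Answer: 30028849/666 ≈ 45088.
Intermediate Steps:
K(U) = -⅓ - U²/9 (K(U) = -(U*U + 3)/9 = -(U² + 3)/9 = -(3 + U²)/9 = -⅓ - U²/9)
r = 85/9 (r = 9 - (-1 + (-⅓ - ⅑*0²))/3 = 9 - (-1 + (-⅓ - ⅑*0))/3 = 9 - (-1 + (-⅓ + 0))/3 = 9 - (-1 - ⅓)/3 = 9 - ⅓*(-4/3) = 9 + 4/9 = 85/9 ≈ 9.4444)
D(h, q) = 2*h*q (D(h, q) = h*(2*q) = 2*h*q)
s(L) = -850/(9*L) (s(L) = (2*(-5)*(85/9))/L = -850/(9*L))
s(148) - 1*(-45089) = -850/9/148 - 1*(-45089) = -850/9*1/148 + 45089 = -425/666 + 45089 = 30028849/666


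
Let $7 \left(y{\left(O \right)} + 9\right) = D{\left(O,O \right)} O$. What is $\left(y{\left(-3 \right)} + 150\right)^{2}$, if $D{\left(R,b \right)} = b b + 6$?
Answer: $\frac{887364}{49} \approx 18109.0$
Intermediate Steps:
$D{\left(R,b \right)} = 6 + b^{2}$ ($D{\left(R,b \right)} = b^{2} + 6 = 6 + b^{2}$)
$y{\left(O \right)} = -9 + \frac{O \left(6 + O^{2}\right)}{7}$ ($y{\left(O \right)} = -9 + \frac{\left(6 + O^{2}\right) O}{7} = -9 + \frac{O \left(6 + O^{2}\right)}{7}$)
$\left(y{\left(-3 \right)} + 150\right)^{2} = \left(\left(-9 + \frac{1}{7} \left(-3\right) \left(6 + \left(-3\right)^{2}\right)\right) + 150\right)^{2} = \left(\left(-9 + \frac{1}{7} \left(-3\right) \left(6 + 9\right)\right) + 150\right)^{2} = \left(\left(-9 + \frac{1}{7} \left(-3\right) 15\right) + 150\right)^{2} = \left(\left(-9 - \frac{45}{7}\right) + 150\right)^{2} = \left(- \frac{108}{7} + 150\right)^{2} = \left(\frac{942}{7}\right)^{2} = \frac{887364}{49}$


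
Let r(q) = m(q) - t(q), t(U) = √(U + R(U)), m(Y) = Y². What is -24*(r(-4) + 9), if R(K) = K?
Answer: -600 + 48*I*√2 ≈ -600.0 + 67.882*I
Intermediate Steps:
t(U) = √2*√U (t(U) = √(U + U) = √(2*U) = √2*√U)
r(q) = q² - √2*√q
-24*(r(-4) + 9) = -24*(((-4)² - √2*√(-4)) + 9) = -24*((16 - √2*2*I) + 9) = -24*((16 - 2*I*√2) + 9) = -24*(25 - 2*I*√2) = -600 + 48*I*√2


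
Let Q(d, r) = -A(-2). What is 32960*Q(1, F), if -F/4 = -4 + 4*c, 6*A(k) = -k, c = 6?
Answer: -32960/3 ≈ -10987.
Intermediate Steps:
A(k) = -k/6 (A(k) = (-k)/6 = -k/6)
F = -80 (F = -4*(-4 + 4*6) = -4*(-4 + 24) = -4*20 = -80)
Q(d, r) = -⅓ (Q(d, r) = -(-1)*(-2)/6 = -1*⅓ = -⅓)
32960*Q(1, F) = 32960*(-⅓) = -32960/3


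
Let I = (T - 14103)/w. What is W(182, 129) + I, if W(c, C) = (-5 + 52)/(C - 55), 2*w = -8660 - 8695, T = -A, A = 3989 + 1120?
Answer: 1219687/428090 ≈ 2.8491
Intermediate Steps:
A = 5109
T = -5109 (T = -1*5109 = -5109)
w = -17355/2 (w = (-8660 - 8695)/2 = (½)*(-17355) = -17355/2 ≈ -8677.5)
W(c, C) = 47/(-55 + C)
I = 12808/5785 (I = (-5109 - 14103)/(-17355/2) = -19212*(-2/17355) = 12808/5785 ≈ 2.2140)
W(182, 129) + I = 47/(-55 + 129) + 12808/5785 = 47/74 + 12808/5785 = 1219687/428090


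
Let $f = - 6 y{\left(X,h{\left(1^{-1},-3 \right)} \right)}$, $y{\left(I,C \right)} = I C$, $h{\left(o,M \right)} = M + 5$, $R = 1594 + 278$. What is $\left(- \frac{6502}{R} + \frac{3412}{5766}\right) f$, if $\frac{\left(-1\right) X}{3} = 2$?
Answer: $- \frac{2591939}{12493} \approx -207.47$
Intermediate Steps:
$X = -6$ ($X = \left(-3\right) 2 = -6$)
$R = 1872$
$h{\left(o,M \right)} = 5 + M$
$y{\left(I,C \right)} = C I$
$f = 72$ ($f = - 6 \left(5 - 3\right) \left(-6\right) = - 6 \cdot 2 \left(-6\right) = \left(-6\right) \left(-12\right) = 72$)
$\left(- \frac{6502}{R} + \frac{3412}{5766}\right) f = \left(- \frac{6502}{1872} + \frac{3412}{5766}\right) 72 = \left(\left(-6502\right) \frac{1}{1872} + 3412 \cdot \frac{1}{5766}\right) 72 = \left(- \frac{3251}{936} + \frac{1706}{2883}\right) 72 = \left(- \frac{2591939}{899496}\right) 72 = - \frac{2591939}{12493}$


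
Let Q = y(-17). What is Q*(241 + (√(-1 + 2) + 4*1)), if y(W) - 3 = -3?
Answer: 0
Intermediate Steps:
y(W) = 0 (y(W) = 3 - 3 = 0)
Q = 0
Q*(241 + (√(-1 + 2) + 4*1)) = 0*(241 + (√(-1 + 2) + 4*1)) = 0*(241 + (√1 + 4)) = 0*(241 + (1 + 4)) = 0*(241 + 5) = 0*246 = 0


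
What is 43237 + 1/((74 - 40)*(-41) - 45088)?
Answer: 2009742233/46482 ≈ 43237.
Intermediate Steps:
43237 + 1/((74 - 40)*(-41) - 45088) = 43237 + 1/(34*(-41) - 45088) = 43237 + 1/(-1394 - 45088) = 43237 + 1/(-46482) = 43237 - 1/46482 = 2009742233/46482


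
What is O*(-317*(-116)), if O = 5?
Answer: 183860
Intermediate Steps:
O*(-317*(-116)) = 5*(-317*(-116)) = 5*36772 = 183860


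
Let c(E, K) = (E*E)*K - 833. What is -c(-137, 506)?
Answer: -9496281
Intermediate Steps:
c(E, K) = -833 + K*E² (c(E, K) = E²*K - 833 = K*E² - 833 = -833 + K*E²)
-c(-137, 506) = -(-833 + 506*(-137)²) = -(-833 + 506*18769) = -(-833 + 9497114) = -1*9496281 = -9496281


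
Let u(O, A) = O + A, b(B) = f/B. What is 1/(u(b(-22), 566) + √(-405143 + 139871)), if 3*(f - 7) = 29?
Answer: 615549/636815617 - 2178*I*√66318/636815617 ≈ 0.0009666 - 0.00088076*I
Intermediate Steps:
f = 50/3 (f = 7 + (⅓)*29 = 7 + 29/3 = 50/3 ≈ 16.667)
b(B) = 50/(3*B)
u(O, A) = A + O
1/(u(b(-22), 566) + √(-405143 + 139871)) = 1/((566 + (50/3)/(-22)) + √(-405143 + 139871)) = 1/((566 + (50/3)*(-1/22)) + √(-265272)) = 1/((566 - 25/33) + 2*I*√66318) = 1/(18653/33 + 2*I*√66318)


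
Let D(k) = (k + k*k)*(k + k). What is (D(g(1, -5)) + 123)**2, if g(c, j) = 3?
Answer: 38025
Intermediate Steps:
D(k) = 2*k*(k + k**2) (D(k) = (k + k**2)*(2*k) = 2*k*(k + k**2))
(D(g(1, -5)) + 123)**2 = (2*3**2*(1 + 3) + 123)**2 = (2*9*4 + 123)**2 = (72 + 123)**2 = 195**2 = 38025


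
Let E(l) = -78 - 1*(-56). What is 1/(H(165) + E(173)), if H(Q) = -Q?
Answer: -1/187 ≈ -0.0053476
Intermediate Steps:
E(l) = -22 (E(l) = -78 + 56 = -22)
1/(H(165) + E(173)) = 1/(-1*165 - 22) = 1/(-165 - 22) = 1/(-187) = -1/187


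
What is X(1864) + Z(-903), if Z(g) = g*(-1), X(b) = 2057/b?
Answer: 1685249/1864 ≈ 904.10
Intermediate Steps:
Z(g) = -g
X(1864) + Z(-903) = 2057/1864 - 1*(-903) = 2057*(1/1864) + 903 = 2057/1864 + 903 = 1685249/1864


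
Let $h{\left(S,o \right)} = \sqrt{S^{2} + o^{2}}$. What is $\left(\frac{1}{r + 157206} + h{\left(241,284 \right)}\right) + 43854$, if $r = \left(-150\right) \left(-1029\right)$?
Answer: $\frac{13662976825}{311556} + \sqrt{138737} \approx 44227.0$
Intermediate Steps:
$r = 154350$
$\left(\frac{1}{r + 157206} + h{\left(241,284 \right)}\right) + 43854 = \left(\frac{1}{154350 + 157206} + \sqrt{241^{2} + 284^{2}}\right) + 43854 = \left(\frac{1}{311556} + \sqrt{58081 + 80656}\right) + 43854 = \left(\frac{1}{311556} + \sqrt{138737}\right) + 43854 = \frac{13662976825}{311556} + \sqrt{138737}$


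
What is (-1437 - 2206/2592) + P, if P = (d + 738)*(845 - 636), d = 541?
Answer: 344571601/1296 ≈ 2.6587e+5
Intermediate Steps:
P = 267311 (P = (541 + 738)*(845 - 636) = 1279*209 = 267311)
(-1437 - 2206/2592) + P = (-1437 - 2206/2592) + 267311 = (-1437 - 2206*1/2592) + 267311 = (-1437 - 1103/1296) + 267311 = -1863455/1296 + 267311 = 344571601/1296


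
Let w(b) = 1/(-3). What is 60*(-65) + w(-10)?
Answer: -11701/3 ≈ -3900.3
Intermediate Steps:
w(b) = -1/3
60*(-65) + w(-10) = 60*(-65) - 1/3 = -3900 - 1/3 = -11701/3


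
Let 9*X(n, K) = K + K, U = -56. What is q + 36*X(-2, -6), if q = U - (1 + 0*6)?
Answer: -105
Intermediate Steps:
X(n, K) = 2*K/9 (X(n, K) = (K + K)/9 = (2*K)/9 = 2*K/9)
q = -57 (q = -56 - (1 + 0*6) = -56 - (1 + 0) = -56 - 1*1 = -56 - 1 = -57)
q + 36*X(-2, -6) = -57 + 36*((2/9)*(-6)) = -57 + 36*(-4/3) = -57 - 48 = -105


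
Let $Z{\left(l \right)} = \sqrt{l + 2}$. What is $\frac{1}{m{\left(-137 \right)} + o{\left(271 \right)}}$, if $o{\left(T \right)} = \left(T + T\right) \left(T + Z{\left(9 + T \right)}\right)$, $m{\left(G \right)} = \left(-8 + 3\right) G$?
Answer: $\frac{49189}{7231059347} - \frac{542 \sqrt{282}}{21693178041} \approx 6.3829 \cdot 10^{-6}$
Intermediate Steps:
$Z{\left(l \right)} = \sqrt{2 + l}$
$m{\left(G \right)} = - 5 G$
$o{\left(T \right)} = 2 T \left(T + \sqrt{11 + T}\right)$ ($o{\left(T \right)} = \left(T + T\right) \left(T + \sqrt{2 + \left(9 + T\right)}\right) = 2 T \left(T + \sqrt{11 + T}\right)$)
$\frac{1}{m{\left(-137 \right)} + o{\left(271 \right)}} = \frac{1}{\left(-5\right) \left(-137\right) + 2 \cdot 271 \left(271 + \sqrt{11 + 271}\right)} = \frac{1}{685 + 2 \cdot 271 \left(271 + \sqrt{282}\right)} = \frac{1}{685 + \left(146882 + 542 \sqrt{282}\right)} = \frac{1}{147567 + 542 \sqrt{282}}$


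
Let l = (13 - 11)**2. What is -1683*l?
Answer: -6732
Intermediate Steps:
l = 4 (l = 2**2 = 4)
-1683*l = -1683*4 = -6732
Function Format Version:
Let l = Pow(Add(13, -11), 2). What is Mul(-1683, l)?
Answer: -6732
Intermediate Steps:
l = 4 (l = Pow(2, 2) = 4)
Mul(-1683, l) = Mul(-1683, 4) = -6732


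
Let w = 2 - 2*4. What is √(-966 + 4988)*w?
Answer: -6*√4022 ≈ -380.52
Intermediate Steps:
w = -6 (w = 2 - 8 = -6)
√(-966 + 4988)*w = √(-966 + 4988)*(-6) = √4022*(-6) = -6*√4022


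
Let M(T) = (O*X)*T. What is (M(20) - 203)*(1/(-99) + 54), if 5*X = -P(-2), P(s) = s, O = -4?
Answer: -1256075/99 ≈ -12688.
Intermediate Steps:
X = ⅖ (X = (-1*(-2))/5 = (⅕)*2 = ⅖ ≈ 0.40000)
M(T) = -8*T/5 (M(T) = (-4*⅖)*T = -8*T/5)
(M(20) - 203)*(1/(-99) + 54) = (-8/5*20 - 203)*(1/(-99) + 54) = (-32 - 203)*(-1/99 + 54) = -235*5345/99 = -1256075/99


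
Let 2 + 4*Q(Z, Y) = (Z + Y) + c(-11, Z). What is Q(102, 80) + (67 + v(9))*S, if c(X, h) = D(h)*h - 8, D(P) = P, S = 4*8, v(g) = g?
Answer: 5076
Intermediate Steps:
S = 32
c(X, h) = -8 + h**2 (c(X, h) = h*h - 8 = h**2 - 8 = -8 + h**2)
Q(Z, Y) = -5/2 + Y/4 + Z/4 + Z**2/4 (Q(Z, Y) = -1/2 + ((Z + Y) + (-8 + Z**2))/4 = -1/2 + ((Y + Z) + (-8 + Z**2))/4 = -1/2 + (-8 + Y + Z + Z**2)/4 = -1/2 + (-2 + Y/4 + Z/4 + Z**2/4) = -5/2 + Y/4 + Z/4 + Z**2/4)
Q(102, 80) + (67 + v(9))*S = (-5/2 + (1/4)*80 + (1/4)*102 + (1/4)*102**2) + (67 + 9)*32 = (-5/2 + 20 + 51/2 + (1/4)*10404) + 76*32 = (-5/2 + 20 + 51/2 + 2601) + 2432 = 2644 + 2432 = 5076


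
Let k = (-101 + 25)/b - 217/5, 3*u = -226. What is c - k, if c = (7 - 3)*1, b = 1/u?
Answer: -85169/15 ≈ -5677.9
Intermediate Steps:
u = -226/3 (u = (⅓)*(-226) = -226/3 ≈ -75.333)
b = -3/226 (b = 1/(-226/3) = -3/226 ≈ -0.013274)
c = 4 (c = 4*1 = 4)
k = 85229/15 (k = (-101 + 25)/(-3/226) - 217/5 = -76*(-226/3) - 217*⅕ = 17176/3 - 217/5 = 85229/15 ≈ 5681.9)
c - k = 4 - 1*85229/15 = 4 - 85229/15 = -85169/15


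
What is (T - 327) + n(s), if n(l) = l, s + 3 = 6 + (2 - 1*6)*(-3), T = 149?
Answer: -163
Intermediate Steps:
s = 15 (s = -3 + (6 + (2 - 1*6)*(-3)) = -3 + (6 + (2 - 6)*(-3)) = -3 + (6 - 4*(-3)) = -3 + (6 + 12) = -3 + 18 = 15)
(T - 327) + n(s) = (149 - 327) + 15 = -178 + 15 = -163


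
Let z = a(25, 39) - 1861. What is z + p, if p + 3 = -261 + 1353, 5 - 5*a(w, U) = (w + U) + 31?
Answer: -790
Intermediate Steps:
a(w, U) = -26/5 - U/5 - w/5 (a(w, U) = 1 - ((w + U) + 31)/5 = 1 - ((U + w) + 31)/5 = 1 - (31 + U + w)/5 = 1 + (-31/5 - U/5 - w/5) = -26/5 - U/5 - w/5)
z = -1879 (z = (-26/5 - ⅕*39 - ⅕*25) - 1861 = (-26/5 - 39/5 - 5) - 1861 = -18 - 1861 = -1879)
p = 1089 (p = -3 + (-261 + 1353) = -3 + 1092 = 1089)
z + p = -1879 + 1089 = -790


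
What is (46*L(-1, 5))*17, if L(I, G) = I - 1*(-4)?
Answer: 2346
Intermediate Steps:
L(I, G) = 4 + I (L(I, G) = I + 4 = 4 + I)
(46*L(-1, 5))*17 = (46*(4 - 1))*17 = (46*3)*17 = 138*17 = 2346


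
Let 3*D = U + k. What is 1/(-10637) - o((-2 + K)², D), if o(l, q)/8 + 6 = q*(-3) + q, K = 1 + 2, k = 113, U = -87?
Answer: 5956717/31911 ≈ 186.67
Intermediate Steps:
K = 3
D = 26/3 (D = (-87 + 113)/3 = (⅓)*26 = 26/3 ≈ 8.6667)
o(l, q) = -48 - 16*q (o(l, q) = -48 + 8*(q*(-3) + q) = -48 + 8*(-3*q + q) = -48 + 8*(-2*q) = -48 - 16*q)
1/(-10637) - o((-2 + K)², D) = 1/(-10637) - (-48 - 16*26/3) = -1/10637 - (-48 - 416/3) = -1/10637 - 1*(-560/3) = -1/10637 + 560/3 = 5956717/31911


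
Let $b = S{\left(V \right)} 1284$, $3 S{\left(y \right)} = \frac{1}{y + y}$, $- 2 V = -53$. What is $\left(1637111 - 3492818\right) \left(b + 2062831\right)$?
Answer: $- \frac{202885320347997}{53} \approx -3.828 \cdot 10^{12}$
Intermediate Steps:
$V = \frac{53}{2}$ ($V = \left(- \frac{1}{2}\right) \left(-53\right) = \frac{53}{2} \approx 26.5$)
$S{\left(y \right)} = \frac{1}{6 y}$ ($S{\left(y \right)} = \frac{1}{3 \left(y + y\right)} = \frac{1}{3 \cdot 2 y} = \frac{\frac{1}{2} \frac{1}{y}}{3} = \frac{1}{6 y}$)
$b = \frac{428}{53}$ ($b = \frac{1}{6 \cdot \frac{53}{2}} \cdot 1284 = \frac{1}{6} \cdot \frac{2}{53} \cdot 1284 = \frac{1}{159} \cdot 1284 = \frac{428}{53} \approx 8.0755$)
$\left(1637111 - 3492818\right) \left(b + 2062831\right) = \left(1637111 - 3492818\right) \left(\frac{428}{53} + 2062831\right) = \left(-1855707\right) \frac{109330471}{53} = - \frac{202885320347997}{53}$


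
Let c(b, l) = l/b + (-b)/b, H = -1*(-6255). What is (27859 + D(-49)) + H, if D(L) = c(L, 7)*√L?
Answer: 34114 - 8*I ≈ 34114.0 - 8.0*I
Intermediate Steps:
H = 6255
c(b, l) = -1 + l/b (c(b, l) = l/b - 1 = -1 + l/b)
D(L) = (7 - L)/√L (D(L) = ((7 - L)/L)*√L = (7 - L)/√L)
(27859 + D(-49)) + H = (27859 + (7 - 1*(-49))/√(-49)) + 6255 = (27859 + (-I/7)*(7 + 49)) + 6255 = (27859 - I/7*56) + 6255 = (27859 - 8*I) + 6255 = 34114 - 8*I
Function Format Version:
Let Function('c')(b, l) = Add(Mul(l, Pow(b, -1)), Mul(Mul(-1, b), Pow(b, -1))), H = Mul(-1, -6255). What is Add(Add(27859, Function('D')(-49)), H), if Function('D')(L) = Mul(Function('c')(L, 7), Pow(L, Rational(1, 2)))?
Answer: Add(34114, Mul(-8, I)) ≈ Add(34114., Mul(-8.0000, I))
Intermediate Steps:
H = 6255
Function('c')(b, l) = Add(-1, Mul(l, Pow(b, -1))) (Function('c')(b, l) = Add(Mul(l, Pow(b, -1)), -1) = Add(-1, Mul(l, Pow(b, -1))))
Function('D')(L) = Mul(Pow(L, Rational(-1, 2)), Add(7, Mul(-1, L))) (Function('D')(L) = Mul(Mul(Pow(L, -1), Add(7, Mul(-1, L))), Pow(L, Rational(1, 2))) = Mul(Pow(L, Rational(-1, 2)), Add(7, Mul(-1, L))))
Add(Add(27859, Function('D')(-49)), H) = Add(Add(27859, Mul(Pow(-49, Rational(-1, 2)), Add(7, Mul(-1, -49)))), 6255) = Add(Add(27859, Mul(Mul(Rational(-1, 7), I), Add(7, 49))), 6255) = Add(Add(27859, Mul(Mul(Rational(-1, 7), I), 56)), 6255) = Add(Add(27859, Mul(-8, I)), 6255) = Add(34114, Mul(-8, I))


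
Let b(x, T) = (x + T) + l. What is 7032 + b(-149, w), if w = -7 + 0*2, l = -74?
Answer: 6802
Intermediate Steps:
w = -7 (w = -7 + 0 = -7)
b(x, T) = -74 + T + x (b(x, T) = (x + T) - 74 = (T + x) - 74 = -74 + T + x)
7032 + b(-149, w) = 7032 + (-74 - 7 - 149) = 7032 - 230 = 6802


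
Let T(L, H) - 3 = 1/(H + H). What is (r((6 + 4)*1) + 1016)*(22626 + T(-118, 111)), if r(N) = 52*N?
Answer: 1286051584/37 ≈ 3.4758e+7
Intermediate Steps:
T(L, H) = 3 + 1/(2*H) (T(L, H) = 3 + 1/(H + H) = 3 + 1/(2*H))
(r((6 + 4)*1) + 1016)*(22626 + T(-118, 111)) = (52*((6 + 4)*1) + 1016)*(22626 + (3 + (1/2)/111)) = (52*(10*1) + 1016)*(22626 + (3 + (1/2)*(1/111))) = (52*10 + 1016)*(22626 + (3 + 1/222)) = (520 + 1016)*(22626 + 667/222) = 1536*(5023639/222) = 1286051584/37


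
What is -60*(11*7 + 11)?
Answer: -5280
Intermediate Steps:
-60*(11*7 + 11) = -60*(77 + 11) = -60*88 = -5280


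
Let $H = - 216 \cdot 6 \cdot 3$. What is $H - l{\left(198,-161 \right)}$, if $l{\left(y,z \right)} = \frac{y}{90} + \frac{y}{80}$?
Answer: $- \frac{155707}{40} \approx -3892.7$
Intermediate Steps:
$l{\left(y,z \right)} = \frac{17 y}{720}$ ($l{\left(y,z \right)} = y \frac{1}{90} + y \frac{1}{80} = \frac{y}{90} + \frac{y}{80} = \frac{17 y}{720}$)
$H = -3888$ ($H = \left(-216\right) 18 = -3888$)
$H - l{\left(198,-161 \right)} = -3888 - \frac{17}{720} \cdot 198 = -3888 - \frac{187}{40} = - \frac{155707}{40}$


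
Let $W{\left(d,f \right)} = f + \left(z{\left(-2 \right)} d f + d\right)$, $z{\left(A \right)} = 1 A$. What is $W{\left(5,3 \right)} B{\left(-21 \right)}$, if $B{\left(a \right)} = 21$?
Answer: $-462$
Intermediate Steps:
$z{\left(A \right)} = A$
$W{\left(d,f \right)} = d + f - 2 d f$ ($W{\left(d,f \right)} = f + \left(- 2 d f + d\right) = f - \left(- d + 2 d f\right) = d + f - 2 d f$)
$W{\left(5,3 \right)} B{\left(-21 \right)} = \left(5 + 3 - 10 \cdot 3\right) 21 = \left(5 + 3 - 30\right) 21 = \left(-22\right) 21 = -462$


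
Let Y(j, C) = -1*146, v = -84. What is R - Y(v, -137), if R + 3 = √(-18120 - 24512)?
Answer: 143 + 146*I*√2 ≈ 143.0 + 206.48*I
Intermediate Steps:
Y(j, C) = -146
R = -3 + 146*I*√2 (R = -3 + √(-18120 - 24512) = -3 + √(-42632) = -3 + 146*I*√2 ≈ -3.0 + 206.48*I)
R - Y(v, -137) = (-3 + 146*I*√2) - 1*(-146) = (-3 + 146*I*√2) + 146 = 143 + 146*I*√2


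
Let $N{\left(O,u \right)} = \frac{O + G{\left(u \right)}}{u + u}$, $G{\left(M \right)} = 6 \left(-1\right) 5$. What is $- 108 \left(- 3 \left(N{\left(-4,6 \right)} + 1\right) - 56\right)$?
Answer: $5454$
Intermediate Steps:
$G{\left(M \right)} = -30$ ($G{\left(M \right)} = \left(-6\right) 5 = -30$)
$N{\left(O,u \right)} = \frac{-30 + O}{2 u}$ ($N{\left(O,u \right)} = \frac{O - 30}{u + u} = \frac{-30 + O}{2 u}$)
$- 108 \left(- 3 \left(N{\left(-4,6 \right)} + 1\right) - 56\right) = - 108 \left(- 3 \left(\frac{-30 - 4}{2 \cdot 6} + 1\right) - 56\right) = - 108 \left(- 3 \left(\frac{1}{2} \cdot \frac{1}{6} \left(-34\right) + 1\right) - 56\right) = - 108 \left(- 3 \left(- \frac{17}{6} + 1\right) - 56\right) = - 108 \left(\left(-3\right) \left(- \frac{11}{6}\right) - 56\right) = - 108 \left(\frac{11}{2} - 56\right) = \left(-108\right) \left(- \frac{101}{2}\right) = 5454$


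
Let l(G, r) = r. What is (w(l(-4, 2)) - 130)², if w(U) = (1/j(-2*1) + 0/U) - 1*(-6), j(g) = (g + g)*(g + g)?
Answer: 3932289/256 ≈ 15361.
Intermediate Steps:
j(g) = 4*g² (j(g) = (2*g)*(2*g) = 4*g²)
w(U) = 97/16 (w(U) = (1/(4*(-2*1)²) + 0/U) - 1*(-6) = (1/(4*(-2)²) + 0) + 6 = (1/(4*4) + 0) + 6 = (1/16 + 0) + 6 = 1/16 + 6 = 97/16)
(w(l(-4, 2)) - 130)² = (97/16 - 130)² = (-1983/16)² = 3932289/256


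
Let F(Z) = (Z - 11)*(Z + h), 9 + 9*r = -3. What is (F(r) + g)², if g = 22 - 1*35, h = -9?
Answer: 1060900/81 ≈ 13098.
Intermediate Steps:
r = -4/3 (r = -1 + (⅑)*(-3) = -1 - ⅓ = -4/3 ≈ -1.3333)
F(Z) = (-11 + Z)*(-9 + Z) (F(Z) = (Z - 11)*(Z - 9) = (-11 + Z)*(-9 + Z))
g = -13 (g = 22 - 35 = -13)
(F(r) + g)² = ((99 + (-4/3)² - 20*(-4/3)) - 13)² = ((99 + 16/9 + 80/3) - 13)² = (1147/9 - 13)² = (1030/9)² = 1060900/81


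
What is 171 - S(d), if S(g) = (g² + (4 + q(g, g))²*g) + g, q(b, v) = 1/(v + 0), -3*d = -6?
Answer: 249/2 ≈ 124.50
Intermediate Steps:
d = 2 (d = -⅓*(-6) = 2)
q(b, v) = 1/v
S(g) = g + g² + g*(4 + 1/g)² (S(g) = (g² + (4 + 1/g)²*g) + g = (g² + g*(4 + 1/g)²) + g = g + g² + g*(4 + 1/g)²)
171 - S(d) = 171 - (2 + 2² + (1 + 4*2)²/2) = 171 - (2 + 4 + (1 + 8)²/2) = 171 - (2 + 4 + (½)*9²) = 171 - (2 + 4 + (½)*81) = 171 - (2 + 4 + 81/2) = 171 - 1*93/2 = 171 - 93/2 = 249/2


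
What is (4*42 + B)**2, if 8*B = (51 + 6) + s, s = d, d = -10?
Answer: 1934881/64 ≈ 30233.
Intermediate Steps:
s = -10
B = 47/8 (B = ((51 + 6) - 10)/8 = (57 - 10)/8 = (1/8)*47 = 47/8 ≈ 5.8750)
(4*42 + B)**2 = (4*42 + 47/8)**2 = (168 + 47/8)**2 = (1391/8)**2 = 1934881/64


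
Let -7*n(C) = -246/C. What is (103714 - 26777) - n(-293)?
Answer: 157798033/2051 ≈ 76937.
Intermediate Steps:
n(C) = 246/(7*C) (n(C) = -(-246)/(7*C) = 246/(7*C))
(103714 - 26777) - n(-293) = (103714 - 26777) - 246/(7*(-293)) = 76937 - 246*(-1)/(7*293) = 76937 - 1*(-246/2051) = 76937 + 246/2051 = 157798033/2051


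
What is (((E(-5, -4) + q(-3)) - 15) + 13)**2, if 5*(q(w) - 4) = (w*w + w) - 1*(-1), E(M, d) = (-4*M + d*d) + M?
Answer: 29584/25 ≈ 1183.4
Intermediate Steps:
E(M, d) = d**2 - 3*M (E(M, d) = (-4*M + d**2) + M = (d**2 - 4*M) + M = d**2 - 3*M)
q(w) = 21/5 + w/5 + w**2/5 (q(w) = 4 + ((w*w + w) - 1*(-1))/5 = 4 + ((w**2 + w) + 1)/5 = 4 + ((w + w**2) + 1)/5 = 4 + (1 + w + w**2)/5 = 4 + (1/5 + w/5 + w**2/5) = 21/5 + w/5 + w**2/5)
(((E(-5, -4) + q(-3)) - 15) + 13)**2 = (((((-4)**2 - 3*(-5)) + (21/5 + (1/5)*(-3) + (1/5)*(-3)**2)) - 15) + 13)**2 = ((((16 + 15) + (21/5 - 3/5 + (1/5)*9)) - 15) + 13)**2 = (((31 + (21/5 - 3/5 + 9/5)) - 15) + 13)**2 = (((31 + 27/5) - 15) + 13)**2 = ((182/5 - 15) + 13)**2 = (107/5 + 13)**2 = (172/5)**2 = 29584/25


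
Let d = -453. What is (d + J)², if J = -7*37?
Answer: 506944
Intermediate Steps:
J = -259
(d + J)² = (-453 - 259)² = (-712)² = 506944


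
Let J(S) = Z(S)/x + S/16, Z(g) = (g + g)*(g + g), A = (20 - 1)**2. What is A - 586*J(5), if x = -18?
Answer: 247207/72 ≈ 3433.4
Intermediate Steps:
A = 361 (A = 19**2 = 361)
Z(g) = 4*g**2 (Z(g) = (2*g)*(2*g) = 4*g**2)
J(S) = -2*S**2/9 + S/16 (J(S) = (4*S**2)/(-18) + S/16 = (4*S**2)*(-1/18) + S*(1/16) = -2*S**2/9 + S/16)
A - 586*J(5) = 361 - 293*5*(9 - 32*5)/72 = 361 - 293*5*(9 - 160)/72 = 361 - 293*5*(-151)/72 = 361 - 586*(-755/144) = 361 + 221215/72 = 247207/72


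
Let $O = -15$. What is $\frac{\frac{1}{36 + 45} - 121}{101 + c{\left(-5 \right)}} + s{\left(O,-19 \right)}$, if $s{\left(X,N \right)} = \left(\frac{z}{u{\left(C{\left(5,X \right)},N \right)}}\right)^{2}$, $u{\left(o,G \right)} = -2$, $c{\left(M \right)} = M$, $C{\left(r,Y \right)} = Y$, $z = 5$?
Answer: $\frac{2425}{486} \approx 4.9897$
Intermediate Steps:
$s{\left(X,N \right)} = \frac{25}{4}$ ($s{\left(X,N \right)} = \left(\frac{5}{-2}\right)^{2} = \left(5 \left(- \frac{1}{2}\right)\right)^{2} = \left(- \frac{5}{2}\right)^{2} = \frac{25}{4}$)
$\frac{\frac{1}{36 + 45} - 121}{101 + c{\left(-5 \right)}} + s{\left(O,-19 \right)} = \frac{\frac{1}{36 + 45} - 121}{101 - 5} + \frac{25}{4} = \frac{\frac{1}{81} - 121}{96} + \frac{25}{4} = \left(\frac{1}{81} - 121\right) \frac{1}{96} + \frac{25}{4} = \left(- \frac{9800}{81}\right) \frac{1}{96} + \frac{25}{4} = - \frac{1225}{972} + \frac{25}{4} = \frac{2425}{486}$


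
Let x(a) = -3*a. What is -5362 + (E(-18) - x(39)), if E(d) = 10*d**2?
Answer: -2005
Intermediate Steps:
-5362 + (E(-18) - x(39)) = -5362 + (10*(-18)**2 - (-3)*39) = -5362 + (10*324 - 1*(-117)) = -5362 + (3240 + 117) = -5362 + 3357 = -2005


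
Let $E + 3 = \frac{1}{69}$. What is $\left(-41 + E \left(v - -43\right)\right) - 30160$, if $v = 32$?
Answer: $- \frac{699773}{23} \approx -30425.0$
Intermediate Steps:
$E = - \frac{206}{69}$ ($E = -3 + \frac{1}{69} = - \frac{206}{69} \approx -2.9855$)
$\left(-41 + E \left(v - -43\right)\right) - 30160 = \left(-41 - \frac{206 \left(32 - -43\right)}{69}\right) - 30160 = \left(-41 - \frac{206 \left(32 + 43\right)}{69}\right) - 30160 = \left(-41 - \frac{5150}{23}\right) - 30160 = - \frac{6093}{23} - 30160 = - \frac{699773}{23}$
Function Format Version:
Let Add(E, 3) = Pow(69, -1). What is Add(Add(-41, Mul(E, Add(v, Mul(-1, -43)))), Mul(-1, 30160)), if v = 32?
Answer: Rational(-699773, 23) ≈ -30425.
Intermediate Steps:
E = Rational(-206, 69) (E = Add(-3, Pow(69, -1)) = Add(-3, Rational(1, 69)) = Rational(-206, 69) ≈ -2.9855)
Add(Add(-41, Mul(E, Add(v, Mul(-1, -43)))), Mul(-1, 30160)) = Add(Add(-41, Mul(Rational(-206, 69), Add(32, Mul(-1, -43)))), Mul(-1, 30160)) = Add(Add(-41, Mul(Rational(-206, 69), Add(32, 43))), -30160) = Add(Add(-41, Mul(Rational(-206, 69), 75)), -30160) = Add(Add(-41, Rational(-5150, 23)), -30160) = Add(Rational(-6093, 23), -30160) = Rational(-699773, 23)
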